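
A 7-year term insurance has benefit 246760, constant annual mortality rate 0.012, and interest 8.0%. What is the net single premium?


NSP = benefit * sum_{k=0}^{n-1} k_p_x * q * v^(k+1)
With constant q=0.012, v=0.925926
Sum = 0.060495
NSP = 246760 * 0.060495
= 14927.688


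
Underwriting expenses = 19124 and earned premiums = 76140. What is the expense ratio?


Expense ratio = expenses / premiums
= 19124 / 76140
= 0.2512


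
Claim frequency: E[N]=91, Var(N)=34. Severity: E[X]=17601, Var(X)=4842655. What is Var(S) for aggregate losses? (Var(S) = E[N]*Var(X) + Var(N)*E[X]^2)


Var(S) = E[N]*Var(X) + Var(N)*E[X]^2
= 91*4842655 + 34*17601^2
= 440681605 + 10533036834
= 1.0974e+10


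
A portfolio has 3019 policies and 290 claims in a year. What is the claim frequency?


frequency = claims / policies
= 290 / 3019
= 0.0961


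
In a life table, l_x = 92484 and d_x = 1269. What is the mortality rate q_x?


q_x = d_x / l_x
= 1269 / 92484
= 0.0137


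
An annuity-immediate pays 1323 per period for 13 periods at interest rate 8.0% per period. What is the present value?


PV = PMT * (1 - (1+i)^(-n)) / i
= 1323 * (1 - (1+0.08)^(-13)) / 0.08
= 1323 * (1 - 0.367698) / 0.08
= 1323 * 7.903776
= 10456.6956


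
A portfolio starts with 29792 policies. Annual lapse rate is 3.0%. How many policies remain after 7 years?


remaining = initial * (1 - lapse)^years
= 29792 * (1 - 0.03)^7
= 29792 * 0.807983
= 24071.4249


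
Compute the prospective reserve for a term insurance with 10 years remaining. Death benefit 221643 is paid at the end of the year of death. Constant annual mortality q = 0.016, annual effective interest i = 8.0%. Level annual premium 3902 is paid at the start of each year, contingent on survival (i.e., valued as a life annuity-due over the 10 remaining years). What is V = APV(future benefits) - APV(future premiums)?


v = 1/(1+i) = 0.925926
APV(future benefits) per unit = sum_{k=0}^{9} k_p_x * q * v^(k+1) = 0.100967
APV(future benefits) = 221643 * 0.100967 = 22378.6619
Life annuity-due factor ä_{x:10} = sum_{k=0}^{9} k_p_x * v^k = 6.815283
APV(future premiums) = 3902 * 6.815283 = 26593.2326
V = 22378.6619 - 26593.2326
= -4214.5707


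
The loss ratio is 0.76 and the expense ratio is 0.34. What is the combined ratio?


Combined ratio = loss ratio + expense ratio
= 0.76 + 0.34
= 1.1


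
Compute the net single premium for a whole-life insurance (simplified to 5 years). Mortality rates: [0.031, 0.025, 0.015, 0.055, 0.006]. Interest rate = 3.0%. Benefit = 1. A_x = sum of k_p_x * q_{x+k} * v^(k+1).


v = 0.970874
Year 0: k_p_x=1.0, q=0.031, term=0.030097
Year 1: k_p_x=0.969, q=0.025, term=0.022834
Year 2: k_p_x=0.944775, q=0.015, term=0.012969
Year 3: k_p_x=0.930603, q=0.055, term=0.045476
Year 4: k_p_x=0.87942, q=0.006, term=0.004552
A_x = 0.1159


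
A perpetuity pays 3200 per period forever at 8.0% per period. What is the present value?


PV = PMT / i
= 3200 / 0.08
= 40000.0


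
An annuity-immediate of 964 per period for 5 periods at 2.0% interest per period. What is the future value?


FV = PMT * ((1+i)^n - 1) / i
= 964 * ((1.02)^5 - 1) / 0.02
= 964 * (1.104081 - 1) / 0.02
= 5016.6947


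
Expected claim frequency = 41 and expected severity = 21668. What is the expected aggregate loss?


E[S] = E[N] * E[X]
= 41 * 21668
= 888388


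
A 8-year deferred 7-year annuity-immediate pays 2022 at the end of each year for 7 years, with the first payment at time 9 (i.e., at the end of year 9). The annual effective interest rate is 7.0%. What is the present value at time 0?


PV at time 8 of the 7-year annuity-immediate:
a_n = 2022 * (1-(1+0.07)^(-7))/0.07 = 10897.1432
Discount back 8 years to time 0:
PV = 10897.1432 * (1+0.07)^(-8)
= 10897.1432 * 0.582009
= 6342.2365


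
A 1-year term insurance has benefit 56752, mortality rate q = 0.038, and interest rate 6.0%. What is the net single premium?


NSP = benefit * q * v
v = 1/(1+i) = 0.943396
NSP = 56752 * 0.038 * 0.943396
= 2034.5057


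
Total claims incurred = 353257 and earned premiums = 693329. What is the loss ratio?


Loss ratio = claims / premiums
= 353257 / 693329
= 0.5095


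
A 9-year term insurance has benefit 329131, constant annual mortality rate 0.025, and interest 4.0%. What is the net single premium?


NSP = benefit * sum_{k=0}^{n-1} k_p_x * q * v^(k+1)
With constant q=0.025, v=0.961538
Sum = 0.169452
NSP = 329131 * 0.169452
= 55771.9433


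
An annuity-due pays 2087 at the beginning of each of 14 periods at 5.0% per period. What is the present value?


PV_due = PMT * (1-(1+i)^(-n))/i * (1+i)
PV_immediate = 20658.4636
PV_due = 20658.4636 * 1.05
= 21691.3868


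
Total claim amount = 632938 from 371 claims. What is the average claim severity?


severity = total / number
= 632938 / 371
= 1706.0323


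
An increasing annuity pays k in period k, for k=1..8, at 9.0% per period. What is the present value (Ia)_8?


(Ia)_n = sum_{k=1}^{n} k * v^k, v = 1/(1+i)
v = 0.917431
Sum computed term by term:
(Ia)_8 = 22.4225


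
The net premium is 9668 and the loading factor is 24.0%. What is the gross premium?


Gross = net * (1 + loading)
= 9668 * (1 + 0.24)
= 9668 * 1.24
= 11988.32


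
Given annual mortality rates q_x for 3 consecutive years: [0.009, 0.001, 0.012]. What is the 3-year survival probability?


p_k = 1 - q_k for each year
Survival = product of (1 - q_k)
= 0.991 * 0.999 * 0.988
= 0.9781


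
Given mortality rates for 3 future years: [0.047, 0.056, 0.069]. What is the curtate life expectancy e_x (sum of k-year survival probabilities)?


e_x = sum_{k=1}^{n} k_p_x
k_p_x values:
  1_p_x = 0.953
  2_p_x = 0.899632
  3_p_x = 0.837557
e_x = 2.6902


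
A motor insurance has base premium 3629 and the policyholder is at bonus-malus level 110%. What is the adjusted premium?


adjusted = base * BM_level / 100
= 3629 * 110 / 100
= 3629 * 1.1
= 3991.9


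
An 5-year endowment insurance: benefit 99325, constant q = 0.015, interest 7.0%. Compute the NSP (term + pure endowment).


Term component = 5940.3498
Pure endowment = 5_p_x * v^5 * benefit = 0.927217 * 0.712986 * 99325 = 65663.0177
NSP = 71603.3675


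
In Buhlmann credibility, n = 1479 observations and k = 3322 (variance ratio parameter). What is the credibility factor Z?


Z = n / (n + k)
= 1479 / (1479 + 3322)
= 1479 / 4801
= 0.3081


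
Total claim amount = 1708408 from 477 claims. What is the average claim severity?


severity = total / number
= 1708408 / 477
= 3581.5681


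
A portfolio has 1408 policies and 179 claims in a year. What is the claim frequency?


frequency = claims / policies
= 179 / 1408
= 0.1271


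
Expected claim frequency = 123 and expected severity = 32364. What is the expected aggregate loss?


E[S] = E[N] * E[X]
= 123 * 32364
= 3.9808e+06


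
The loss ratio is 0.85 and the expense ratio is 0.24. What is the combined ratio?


Combined ratio = loss ratio + expense ratio
= 0.85 + 0.24
= 1.09


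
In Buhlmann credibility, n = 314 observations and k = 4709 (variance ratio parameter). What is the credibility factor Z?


Z = n / (n + k)
= 314 / (314 + 4709)
= 314 / 5023
= 0.0625


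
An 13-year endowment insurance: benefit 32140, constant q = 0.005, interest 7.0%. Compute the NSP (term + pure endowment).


Term component = 1309.6272
Pure endowment = 13_p_x * v^13 * benefit = 0.936915 * 0.414964 * 32140 = 12495.5913
NSP = 13805.2186


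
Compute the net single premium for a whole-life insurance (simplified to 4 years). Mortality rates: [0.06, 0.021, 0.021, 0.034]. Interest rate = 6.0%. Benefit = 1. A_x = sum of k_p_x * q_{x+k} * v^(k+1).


v = 0.943396
Year 0: k_p_x=1.0, q=0.06, term=0.056604
Year 1: k_p_x=0.94, q=0.021, term=0.017569
Year 2: k_p_x=0.92026, q=0.021, term=0.016226
Year 3: k_p_x=0.900935, q=0.034, term=0.024263
A_x = 0.1147


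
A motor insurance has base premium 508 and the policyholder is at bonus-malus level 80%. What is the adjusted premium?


adjusted = base * BM_level / 100
= 508 * 80 / 100
= 508 * 0.8
= 406.4


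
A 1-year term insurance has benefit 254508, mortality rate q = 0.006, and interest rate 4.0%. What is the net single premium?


NSP = benefit * q * v
v = 1/(1+i) = 0.961538
NSP = 254508 * 0.006 * 0.961538
= 1468.3154


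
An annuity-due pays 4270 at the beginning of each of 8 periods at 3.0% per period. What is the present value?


PV_due = PMT * (1-(1+i)^(-n))/i * (1+i)
PV_immediate = 29974.0856
PV_due = 29974.0856 * 1.03
= 30873.3082


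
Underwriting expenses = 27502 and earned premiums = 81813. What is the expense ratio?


Expense ratio = expenses / premiums
= 27502 / 81813
= 0.3362


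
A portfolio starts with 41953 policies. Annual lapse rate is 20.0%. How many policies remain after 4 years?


remaining = initial * (1 - lapse)^years
= 41953 * (1 - 0.2)^4
= 41953 * 0.4096
= 17183.9488


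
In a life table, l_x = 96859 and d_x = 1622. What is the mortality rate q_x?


q_x = d_x / l_x
= 1622 / 96859
= 0.0167


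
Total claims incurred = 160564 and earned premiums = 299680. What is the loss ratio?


Loss ratio = claims / premiums
= 160564 / 299680
= 0.5358


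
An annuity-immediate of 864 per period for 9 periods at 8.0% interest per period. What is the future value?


FV = PMT * ((1+i)^n - 1) / i
= 864 * ((1.08)^9 - 1) / 0.08
= 864 * (1.999005 - 1) / 0.08
= 10789.25


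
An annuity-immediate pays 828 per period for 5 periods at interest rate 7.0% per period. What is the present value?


PV = PMT * (1 - (1+i)^(-n)) / i
= 828 * (1 - (1+0.07)^(-5)) / 0.07
= 828 * (1 - 0.712986) / 0.07
= 828 * 4.100197
= 3394.9635


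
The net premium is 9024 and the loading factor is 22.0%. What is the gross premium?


Gross = net * (1 + loading)
= 9024 * (1 + 0.22)
= 9024 * 1.22
= 11009.28


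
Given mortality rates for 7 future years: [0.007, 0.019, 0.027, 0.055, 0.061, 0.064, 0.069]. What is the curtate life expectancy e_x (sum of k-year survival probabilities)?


e_x = sum_{k=1}^{n} k_p_x
k_p_x values:
  1_p_x = 0.993
  2_p_x = 0.974133
  3_p_x = 0.947831
  4_p_x = 0.895701
  5_p_x = 0.841063
  6_p_x = 0.787235
  7_p_x = 0.732916
e_x = 6.1719


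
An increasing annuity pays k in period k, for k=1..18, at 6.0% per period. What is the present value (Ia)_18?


(Ia)_n = sum_{k=1}^{n} k * v^k, v = 1/(1+i)
v = 0.943396
Sum computed term by term:
(Ia)_18 = 86.1845


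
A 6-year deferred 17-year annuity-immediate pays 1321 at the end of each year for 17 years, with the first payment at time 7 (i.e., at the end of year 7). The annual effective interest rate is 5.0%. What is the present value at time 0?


PV at time 6 of the 17-year annuity-immediate:
a_n = 1321 * (1-(1+0.05)^(-17))/0.05 = 14893.0415
Discount back 6 years to time 0:
PV = 14893.0415 * (1+0.05)^(-6)
= 14893.0415 * 0.746215
= 11113.4169


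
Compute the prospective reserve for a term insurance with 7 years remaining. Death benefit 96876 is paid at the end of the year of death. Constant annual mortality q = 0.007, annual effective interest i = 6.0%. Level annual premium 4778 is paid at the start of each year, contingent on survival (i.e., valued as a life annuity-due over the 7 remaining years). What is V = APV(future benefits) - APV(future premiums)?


v = 1/(1+i) = 0.943396
APV(future benefits) per unit = sum_{k=0}^{6} k_p_x * q * v^(k+1) = 0.038328
APV(future benefits) = 96876 * 0.038328 = 3713.0689
Life annuity-due factor ä_{x:7} = sum_{k=0}^{6} k_p_x * v^k = 5.803963
APV(future premiums) = 4778 * 5.803963 = 27731.3355
V = 3713.0689 - 27731.3355
= -24018.2666


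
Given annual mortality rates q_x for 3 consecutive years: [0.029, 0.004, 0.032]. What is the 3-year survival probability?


p_k = 1 - q_k for each year
Survival = product of (1 - q_k)
= 0.971 * 0.996 * 0.968
= 0.9362


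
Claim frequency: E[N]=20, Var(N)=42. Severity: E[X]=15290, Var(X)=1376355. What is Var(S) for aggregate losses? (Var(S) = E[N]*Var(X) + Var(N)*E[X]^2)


Var(S) = E[N]*Var(X) + Var(N)*E[X]^2
= 20*1376355 + 42*15290^2
= 27527100 + 9818932200
= 9.8465e+09


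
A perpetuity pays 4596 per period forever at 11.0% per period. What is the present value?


PV = PMT / i
= 4596 / 0.11
= 41781.8182


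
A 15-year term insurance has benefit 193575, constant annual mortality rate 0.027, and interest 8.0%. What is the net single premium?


NSP = benefit * sum_{k=0}^{n-1} k_p_x * q * v^(k+1)
With constant q=0.027, v=0.925926
Sum = 0.199575
NSP = 193575 * 0.199575
= 38632.7413


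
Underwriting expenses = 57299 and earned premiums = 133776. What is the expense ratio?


Expense ratio = expenses / premiums
= 57299 / 133776
= 0.4283


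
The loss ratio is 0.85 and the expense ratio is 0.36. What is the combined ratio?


Combined ratio = loss ratio + expense ratio
= 0.85 + 0.36
= 1.21


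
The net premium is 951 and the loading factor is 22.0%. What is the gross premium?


Gross = net * (1 + loading)
= 951 * (1 + 0.22)
= 951 * 1.22
= 1160.22


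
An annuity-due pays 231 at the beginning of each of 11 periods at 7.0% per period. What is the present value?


PV_due = PMT * (1-(1+i)^(-n))/i * (1+i)
PV_immediate = 1732.1938
PV_due = 1732.1938 * 1.07
= 1853.4473


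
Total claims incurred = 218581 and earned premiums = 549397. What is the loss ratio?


Loss ratio = claims / premiums
= 218581 / 549397
= 0.3979


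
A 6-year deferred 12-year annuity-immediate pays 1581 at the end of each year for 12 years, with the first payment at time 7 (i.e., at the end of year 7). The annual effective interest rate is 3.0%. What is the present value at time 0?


PV at time 6 of the 12-year annuity-immediate:
a_n = 1581 * (1-(1+0.03)^(-12))/0.03 = 15737.2803
Discount back 6 years to time 0:
PV = 15737.2803 * (1+0.03)^(-6)
= 15737.2803 * 0.837484
= 13179.7245


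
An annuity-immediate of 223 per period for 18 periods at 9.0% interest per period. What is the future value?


FV = PMT * ((1+i)^n - 1) / i
= 223 * ((1.09)^18 - 1) / 0.09
= 223 * (4.71712 - 1) / 0.09
= 9210.1984


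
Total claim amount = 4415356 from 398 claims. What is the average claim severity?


severity = total / number
= 4415356 / 398
= 11093.8593


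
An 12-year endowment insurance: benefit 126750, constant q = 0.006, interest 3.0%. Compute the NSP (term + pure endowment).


Term component = 7340.6391
Pure endowment = 12_p_x * v^12 * benefit = 0.930329 * 0.70138 * 126750 = 82706.1652
NSP = 90046.8043


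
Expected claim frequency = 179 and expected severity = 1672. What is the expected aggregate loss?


E[S] = E[N] * E[X]
= 179 * 1672
= 299288


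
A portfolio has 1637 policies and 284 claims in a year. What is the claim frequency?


frequency = claims / policies
= 284 / 1637
= 0.1735


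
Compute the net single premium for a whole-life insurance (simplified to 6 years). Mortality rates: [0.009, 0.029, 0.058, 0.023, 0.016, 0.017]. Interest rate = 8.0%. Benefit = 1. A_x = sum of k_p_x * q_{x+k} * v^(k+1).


v = 0.925926
Year 0: k_p_x=1.0, q=0.009, term=0.008333
Year 1: k_p_x=0.991, q=0.029, term=0.024639
Year 2: k_p_x=0.962261, q=0.058, term=0.044305
Year 3: k_p_x=0.90645, q=0.023, term=0.015324
Year 4: k_p_x=0.885602, q=0.016, term=0.009644
Year 5: k_p_x=0.871432, q=0.017, term=0.009336
A_x = 0.1116


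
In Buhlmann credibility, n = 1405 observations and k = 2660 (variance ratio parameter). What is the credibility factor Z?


Z = n / (n + k)
= 1405 / (1405 + 2660)
= 1405 / 4065
= 0.3456


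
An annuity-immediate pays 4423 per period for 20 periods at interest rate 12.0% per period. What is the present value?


PV = PMT * (1 - (1+i)^(-n)) / i
= 4423 * (1 - (1+0.12)^(-20)) / 0.12
= 4423 * (1 - 0.103667) / 0.12
= 4423 * 7.469444
= 33037.3492


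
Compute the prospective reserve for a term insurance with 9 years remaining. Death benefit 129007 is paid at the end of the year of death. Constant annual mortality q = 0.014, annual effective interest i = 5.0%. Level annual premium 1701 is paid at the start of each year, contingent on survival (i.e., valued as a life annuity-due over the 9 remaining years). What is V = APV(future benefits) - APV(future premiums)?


v = 1/(1+i) = 0.952381
APV(future benefits) per unit = sum_{k=0}^{8} k_p_x * q * v^(k+1) = 0.094546
APV(future benefits) = 129007 * 0.094546 = 12197.0581
Life annuity-due factor ä_{x:9} = sum_{k=0}^{8} k_p_x * v^k = 7.090928
APV(future premiums) = 1701 * 7.090928 = 12061.6687
V = 12197.0581 - 12061.6687
= 135.3895


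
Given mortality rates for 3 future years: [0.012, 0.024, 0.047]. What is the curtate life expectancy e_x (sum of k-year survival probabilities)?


e_x = sum_{k=1}^{n} k_p_x
k_p_x values:
  1_p_x = 0.988
  2_p_x = 0.964288
  3_p_x = 0.918966
e_x = 2.8713


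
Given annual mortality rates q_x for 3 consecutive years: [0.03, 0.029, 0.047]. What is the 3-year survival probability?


p_k = 1 - q_k for each year
Survival = product of (1 - q_k)
= 0.97 * 0.971 * 0.953
= 0.8976


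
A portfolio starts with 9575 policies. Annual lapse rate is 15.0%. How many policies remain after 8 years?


remaining = initial * (1 - lapse)^years
= 9575 * (1 - 0.15)^8
= 9575 * 0.272491
= 2609.0968


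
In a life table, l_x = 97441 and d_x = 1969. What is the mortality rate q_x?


q_x = d_x / l_x
= 1969 / 97441
= 0.0202


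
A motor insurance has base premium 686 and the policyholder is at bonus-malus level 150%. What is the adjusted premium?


adjusted = base * BM_level / 100
= 686 * 150 / 100
= 686 * 1.5
= 1029.0


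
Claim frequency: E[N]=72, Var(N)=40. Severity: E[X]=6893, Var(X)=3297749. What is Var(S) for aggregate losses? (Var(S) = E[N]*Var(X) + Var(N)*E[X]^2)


Var(S) = E[N]*Var(X) + Var(N)*E[X]^2
= 72*3297749 + 40*6893^2
= 237437928 + 1900537960
= 2.1380e+09


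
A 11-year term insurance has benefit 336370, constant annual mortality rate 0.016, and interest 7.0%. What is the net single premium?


NSP = benefit * sum_{k=0}^{n-1} k_p_x * q * v^(k+1)
With constant q=0.016, v=0.934579
Sum = 0.112027
NSP = 336370 * 0.112027
= 37682.5309


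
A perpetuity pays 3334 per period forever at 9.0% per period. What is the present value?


PV = PMT / i
= 3334 / 0.09
= 37044.4444


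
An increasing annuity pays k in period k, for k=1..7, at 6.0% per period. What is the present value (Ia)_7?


(Ia)_n = sum_{k=1}^{n} k * v^k, v = 1/(1+i)
v = 0.943396
Sum computed term by term:
(Ia)_7 = 21.0321


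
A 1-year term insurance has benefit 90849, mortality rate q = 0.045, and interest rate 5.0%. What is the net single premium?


NSP = benefit * q * v
v = 1/(1+i) = 0.952381
NSP = 90849 * 0.045 * 0.952381
= 3893.5286


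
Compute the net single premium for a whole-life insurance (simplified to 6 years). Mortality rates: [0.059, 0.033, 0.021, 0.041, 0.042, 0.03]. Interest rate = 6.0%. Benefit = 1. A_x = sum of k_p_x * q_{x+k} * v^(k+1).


v = 0.943396
Year 0: k_p_x=1.0, q=0.059, term=0.05566
Year 1: k_p_x=0.941, q=0.033, term=0.027637
Year 2: k_p_x=0.909947, q=0.021, term=0.016044
Year 3: k_p_x=0.890838, q=0.041, term=0.028931
Year 4: k_p_x=0.854314, q=0.042, term=0.026813
Year 5: k_p_x=0.818433, q=0.03, term=0.017309
A_x = 0.1724


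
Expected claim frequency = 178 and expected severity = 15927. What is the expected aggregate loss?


E[S] = E[N] * E[X]
= 178 * 15927
= 2.8350e+06


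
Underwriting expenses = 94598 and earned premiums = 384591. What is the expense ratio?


Expense ratio = expenses / premiums
= 94598 / 384591
= 0.246


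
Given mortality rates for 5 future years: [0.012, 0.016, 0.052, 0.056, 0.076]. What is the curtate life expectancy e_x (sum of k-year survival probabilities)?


e_x = sum_{k=1}^{n} k_p_x
k_p_x values:
  1_p_x = 0.988
  2_p_x = 0.972192
  3_p_x = 0.921638
  4_p_x = 0.870026
  5_p_x = 0.803904
e_x = 4.5558


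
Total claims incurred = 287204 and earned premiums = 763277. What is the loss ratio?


Loss ratio = claims / premiums
= 287204 / 763277
= 0.3763


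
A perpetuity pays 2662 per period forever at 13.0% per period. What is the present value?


PV = PMT / i
= 2662 / 0.13
= 20476.9231


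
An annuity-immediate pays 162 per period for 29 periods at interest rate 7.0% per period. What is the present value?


PV = PMT * (1 - (1+i)^(-n)) / i
= 162 * (1 - (1+0.07)^(-29)) / 0.07
= 162 * (1 - 0.140563) / 0.07
= 162 * 12.277674
= 1988.9832


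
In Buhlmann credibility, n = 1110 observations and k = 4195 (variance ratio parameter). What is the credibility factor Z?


Z = n / (n + k)
= 1110 / (1110 + 4195)
= 1110 / 5305
= 0.2092


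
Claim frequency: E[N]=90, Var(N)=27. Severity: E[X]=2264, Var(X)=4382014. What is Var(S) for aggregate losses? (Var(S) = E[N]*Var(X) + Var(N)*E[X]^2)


Var(S) = E[N]*Var(X) + Var(N)*E[X]^2
= 90*4382014 + 27*2264^2
= 394381260 + 138393792
= 5.3278e+08


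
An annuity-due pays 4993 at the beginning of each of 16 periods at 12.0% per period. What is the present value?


PV_due = PMT * (1-(1+i)^(-n))/i * (1+i)
PV_immediate = 34821.1129
PV_due = 34821.1129 * 1.12
= 38999.6464


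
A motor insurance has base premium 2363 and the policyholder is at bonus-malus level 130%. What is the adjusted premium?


adjusted = base * BM_level / 100
= 2363 * 130 / 100
= 2363 * 1.3
= 3071.9


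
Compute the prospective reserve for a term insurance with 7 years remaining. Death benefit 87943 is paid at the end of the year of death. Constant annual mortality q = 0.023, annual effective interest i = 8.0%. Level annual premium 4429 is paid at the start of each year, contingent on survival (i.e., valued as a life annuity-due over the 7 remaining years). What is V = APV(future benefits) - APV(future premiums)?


v = 1/(1+i) = 0.925926
APV(future benefits) per unit = sum_{k=0}^{6} k_p_x * q * v^(k+1) = 0.112591
APV(future benefits) = 87943 * 0.112591 = 9901.6008
Life annuity-due factor ä_{x:7} = sum_{k=0}^{6} k_p_x * v^k = 5.286887
APV(future premiums) = 4429 * 5.286887 = 23415.624
V = 9901.6008 - 23415.624
= -13514.0232


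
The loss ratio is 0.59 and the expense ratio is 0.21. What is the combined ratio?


Combined ratio = loss ratio + expense ratio
= 0.59 + 0.21
= 0.8


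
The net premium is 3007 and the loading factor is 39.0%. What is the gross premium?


Gross = net * (1 + loading)
= 3007 * (1 + 0.39)
= 3007 * 1.39
= 4179.73


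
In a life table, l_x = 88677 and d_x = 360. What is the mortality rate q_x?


q_x = d_x / l_x
= 360 / 88677
= 0.0041


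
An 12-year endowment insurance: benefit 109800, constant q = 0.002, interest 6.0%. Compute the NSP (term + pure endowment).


Term component = 1823.486
Pure endowment = 12_p_x * v^12 * benefit = 0.976262 * 0.496969 * 109800 = 53271.9326
NSP = 55095.4186


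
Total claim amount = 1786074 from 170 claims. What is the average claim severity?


severity = total / number
= 1786074 / 170
= 10506.3176


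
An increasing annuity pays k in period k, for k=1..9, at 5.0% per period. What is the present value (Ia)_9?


(Ia)_n = sum_{k=1}^{n} k * v^k, v = 1/(1+i)
v = 0.952381
Sum computed term by term:
(Ia)_9 = 33.2347


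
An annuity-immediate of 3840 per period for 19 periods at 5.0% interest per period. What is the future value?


FV = PMT * ((1+i)^n - 1) / i
= 3840 * ((1.05)^19 - 1) / 0.05
= 3840 * (2.52695 - 1) / 0.05
= 117269.775


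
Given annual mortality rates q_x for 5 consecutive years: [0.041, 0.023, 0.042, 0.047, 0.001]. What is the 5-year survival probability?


p_k = 1 - q_k for each year
Survival = product of (1 - q_k)
= 0.959 * 0.977 * 0.958 * 0.953 * 0.999
= 0.8545


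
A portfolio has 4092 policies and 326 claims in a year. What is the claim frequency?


frequency = claims / policies
= 326 / 4092
= 0.0797


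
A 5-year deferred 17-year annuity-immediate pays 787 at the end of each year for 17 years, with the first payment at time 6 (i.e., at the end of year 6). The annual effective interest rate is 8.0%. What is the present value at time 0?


PV at time 5 of the 17-year annuity-immediate:
a_n = 787 * (1-(1+0.08)^(-17))/0.08 = 7178.7292
Discount back 5 years to time 0:
PV = 7178.7292 * (1+0.08)^(-5)
= 7178.7292 * 0.680583
= 4885.7225


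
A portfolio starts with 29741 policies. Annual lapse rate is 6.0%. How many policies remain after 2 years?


remaining = initial * (1 - lapse)^years
= 29741 * (1 - 0.06)^2
= 29741 * 0.8836
= 26279.1476


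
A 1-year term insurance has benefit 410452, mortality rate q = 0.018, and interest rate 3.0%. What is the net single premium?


NSP = benefit * q * v
v = 1/(1+i) = 0.970874
NSP = 410452 * 0.018 * 0.970874
= 7172.9476


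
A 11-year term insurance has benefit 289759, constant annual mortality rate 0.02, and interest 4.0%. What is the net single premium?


NSP = benefit * sum_{k=0}^{n-1} k_p_x * q * v^(k+1)
With constant q=0.02, v=0.961538
Sum = 0.159953
NSP = 289759 * 0.159953
= 46347.9356


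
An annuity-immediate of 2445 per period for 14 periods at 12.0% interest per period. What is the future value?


FV = PMT * ((1+i)^n - 1) / i
= 2445 * ((1.12)^14 - 1) / 0.12
= 2445 * (4.887112 - 1) / 0.12
= 79199.9128


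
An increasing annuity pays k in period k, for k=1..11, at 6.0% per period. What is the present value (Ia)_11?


(Ia)_n = sum_{k=1}^{n} k * v^k, v = 1/(1+i)
v = 0.943396
Sum computed term by term:
(Ia)_11 = 42.7571


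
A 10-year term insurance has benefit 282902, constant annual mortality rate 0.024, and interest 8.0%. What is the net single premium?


NSP = benefit * sum_{k=0}^{n-1} k_p_x * q * v^(k+1)
With constant q=0.024, v=0.925926
Sum = 0.146932
NSP = 282902 * 0.146932
= 41567.2693


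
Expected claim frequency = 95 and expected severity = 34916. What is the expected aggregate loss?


E[S] = E[N] * E[X]
= 95 * 34916
= 3.3170e+06


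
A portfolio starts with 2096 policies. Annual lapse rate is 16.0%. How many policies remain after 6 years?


remaining = initial * (1 - lapse)^years
= 2096 * (1 - 0.16)^6
= 2096 * 0.351298
= 736.3207


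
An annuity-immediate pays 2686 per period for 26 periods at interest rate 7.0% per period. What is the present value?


PV = PMT * (1 - (1+i)^(-n)) / i
= 2686 * (1 - (1+0.07)^(-26)) / 0.07
= 2686 * (1 - 0.172195) / 0.07
= 2686 * 11.825779
= 31764.0415


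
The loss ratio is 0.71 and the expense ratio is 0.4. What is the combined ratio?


Combined ratio = loss ratio + expense ratio
= 0.71 + 0.4
= 1.11


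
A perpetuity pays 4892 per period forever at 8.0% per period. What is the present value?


PV = PMT / i
= 4892 / 0.08
= 61150.0


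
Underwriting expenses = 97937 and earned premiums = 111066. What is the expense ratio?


Expense ratio = expenses / premiums
= 97937 / 111066
= 0.8818


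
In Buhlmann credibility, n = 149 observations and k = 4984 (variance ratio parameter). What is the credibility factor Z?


Z = n / (n + k)
= 149 / (149 + 4984)
= 149 / 5133
= 0.029


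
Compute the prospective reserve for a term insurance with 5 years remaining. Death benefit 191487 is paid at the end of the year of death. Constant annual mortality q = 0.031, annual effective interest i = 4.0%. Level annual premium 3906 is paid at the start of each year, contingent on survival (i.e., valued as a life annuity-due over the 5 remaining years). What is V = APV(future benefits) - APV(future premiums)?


v = 1/(1+i) = 0.961538
APV(future benefits) per unit = sum_{k=0}^{4} k_p_x * q * v^(k+1) = 0.130031
APV(future benefits) = 191487 * 0.130031 = 24899.3321
Life annuity-due factor ä_{x:5} = sum_{k=0}^{4} k_p_x * v^k = 4.362345
APV(future premiums) = 3906 * 4.362345 = 17039.3211
V = 24899.3321 - 17039.3211
= 7860.011


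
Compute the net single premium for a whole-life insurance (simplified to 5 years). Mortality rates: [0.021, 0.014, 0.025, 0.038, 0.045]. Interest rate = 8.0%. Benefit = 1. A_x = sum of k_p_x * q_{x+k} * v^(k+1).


v = 0.925926
Year 0: k_p_x=1.0, q=0.021, term=0.019444
Year 1: k_p_x=0.979, q=0.014, term=0.011751
Year 2: k_p_x=0.965294, q=0.025, term=0.019157
Year 3: k_p_x=0.941162, q=0.038, term=0.026288
Year 4: k_p_x=0.905398, q=0.045, term=0.027729
A_x = 0.1044


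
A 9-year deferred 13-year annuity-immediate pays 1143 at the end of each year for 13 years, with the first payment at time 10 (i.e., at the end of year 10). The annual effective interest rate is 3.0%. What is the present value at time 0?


PV at time 9 of the 13-year annuity-immediate:
a_n = 1143 * (1-(1+0.03)^(-13))/0.03 = 12155.7539
Discount back 9 years to time 0:
PV = 12155.7539 * (1+0.03)^(-9)
= 12155.7539 * 0.766417
= 9316.3732


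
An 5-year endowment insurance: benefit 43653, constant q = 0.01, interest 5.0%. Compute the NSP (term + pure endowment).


Term component = 1854.3388
Pure endowment = 5_p_x * v^5 * benefit = 0.95099 * 0.783526 * 43653 = 32526.9673
NSP = 34381.3061


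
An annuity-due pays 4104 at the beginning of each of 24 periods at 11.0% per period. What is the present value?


PV_due = PMT * (1-(1+i)^(-n))/i * (1+i)
PV_immediate = 34260.7525
PV_due = 34260.7525 * 1.11
= 38029.4353


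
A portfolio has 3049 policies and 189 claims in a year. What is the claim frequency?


frequency = claims / policies
= 189 / 3049
= 0.062


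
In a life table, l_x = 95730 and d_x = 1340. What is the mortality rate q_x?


q_x = d_x / l_x
= 1340 / 95730
= 0.014


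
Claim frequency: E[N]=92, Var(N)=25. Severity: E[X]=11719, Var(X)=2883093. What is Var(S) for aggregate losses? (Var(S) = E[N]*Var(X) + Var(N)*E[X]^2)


Var(S) = E[N]*Var(X) + Var(N)*E[X]^2
= 92*2883093 + 25*11719^2
= 265244556 + 3433374025
= 3.6986e+09


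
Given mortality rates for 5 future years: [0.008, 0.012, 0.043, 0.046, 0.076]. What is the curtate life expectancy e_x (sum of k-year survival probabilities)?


e_x = sum_{k=1}^{n} k_p_x
k_p_x values:
  1_p_x = 0.992
  2_p_x = 0.980096
  3_p_x = 0.937952
  4_p_x = 0.894806
  5_p_x = 0.826801
e_x = 4.6317


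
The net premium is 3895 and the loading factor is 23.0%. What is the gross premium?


Gross = net * (1 + loading)
= 3895 * (1 + 0.23)
= 3895 * 1.23
= 4790.85


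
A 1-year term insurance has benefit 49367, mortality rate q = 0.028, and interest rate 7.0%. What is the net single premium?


NSP = benefit * q * v
v = 1/(1+i) = 0.934579
NSP = 49367 * 0.028 * 0.934579
= 1291.8467


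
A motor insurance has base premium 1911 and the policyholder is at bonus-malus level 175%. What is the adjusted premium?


adjusted = base * BM_level / 100
= 1911 * 175 / 100
= 1911 * 1.75
= 3344.25


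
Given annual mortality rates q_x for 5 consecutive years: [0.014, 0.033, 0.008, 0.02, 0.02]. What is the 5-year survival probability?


p_k = 1 - q_k for each year
Survival = product of (1 - q_k)
= 0.986 * 0.967 * 0.992 * 0.98 * 0.98
= 0.9084


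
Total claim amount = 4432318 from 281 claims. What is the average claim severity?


severity = total / number
= 4432318 / 281
= 15773.3737


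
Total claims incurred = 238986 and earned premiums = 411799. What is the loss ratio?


Loss ratio = claims / premiums
= 238986 / 411799
= 0.5803


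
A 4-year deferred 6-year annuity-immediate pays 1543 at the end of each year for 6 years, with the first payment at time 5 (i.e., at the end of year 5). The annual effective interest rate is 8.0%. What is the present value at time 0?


PV at time 4 of the 6-year annuity-immediate:
a_n = 1543 * (1-(1+0.08)^(-6))/0.08 = 7133.1033
Discount back 4 years to time 0:
PV = 7133.1033 * (1+0.08)^(-4)
= 7133.1033 * 0.73503
= 5243.0439


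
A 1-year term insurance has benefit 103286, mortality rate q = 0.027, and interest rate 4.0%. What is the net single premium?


NSP = benefit * q * v
v = 1/(1+i) = 0.961538
NSP = 103286 * 0.027 * 0.961538
= 2681.4635


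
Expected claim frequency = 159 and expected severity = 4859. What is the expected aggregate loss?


E[S] = E[N] * E[X]
= 159 * 4859
= 772581


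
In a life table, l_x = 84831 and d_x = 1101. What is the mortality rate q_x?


q_x = d_x / l_x
= 1101 / 84831
= 0.013


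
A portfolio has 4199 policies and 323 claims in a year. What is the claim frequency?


frequency = claims / policies
= 323 / 4199
= 0.0769


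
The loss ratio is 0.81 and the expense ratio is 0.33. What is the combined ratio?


Combined ratio = loss ratio + expense ratio
= 0.81 + 0.33
= 1.14


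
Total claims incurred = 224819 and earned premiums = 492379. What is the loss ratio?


Loss ratio = claims / premiums
= 224819 / 492379
= 0.4566


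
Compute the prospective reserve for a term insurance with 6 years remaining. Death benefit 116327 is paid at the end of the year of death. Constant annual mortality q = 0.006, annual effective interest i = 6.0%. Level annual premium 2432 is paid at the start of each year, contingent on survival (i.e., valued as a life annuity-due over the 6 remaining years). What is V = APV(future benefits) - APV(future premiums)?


v = 1/(1+i) = 0.943396
APV(future benefits) per unit = sum_{k=0}^{5} k_p_x * q * v^(k+1) = 0.029095
APV(future benefits) = 116327 * 0.029095 = 3384.4853
Life annuity-due factor ä_{x:6} = sum_{k=0}^{5} k_p_x * v^k = 5.140043
APV(future premiums) = 2432 * 5.140043 = 12500.5838
V = 3384.4853 - 12500.5838
= -9116.0984


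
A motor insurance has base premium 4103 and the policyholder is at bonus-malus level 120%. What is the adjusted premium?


adjusted = base * BM_level / 100
= 4103 * 120 / 100
= 4103 * 1.2
= 4923.6


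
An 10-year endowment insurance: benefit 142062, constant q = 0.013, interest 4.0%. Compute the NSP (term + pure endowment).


Term component = 14192.3774
Pure endowment = 10_p_x * v^10 * benefit = 0.877347 * 0.675564 * 142062 = 84200.7691
NSP = 98393.1465


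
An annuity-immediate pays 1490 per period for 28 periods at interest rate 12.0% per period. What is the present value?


PV = PMT * (1 - (1+i)^(-n)) / i
= 1490 * (1 - (1+0.12)^(-28)) / 0.12
= 1490 * (1 - 0.041869) / 0.12
= 1490 * 7.984423
= 11896.7899


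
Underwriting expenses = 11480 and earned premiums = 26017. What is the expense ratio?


Expense ratio = expenses / premiums
= 11480 / 26017
= 0.4412


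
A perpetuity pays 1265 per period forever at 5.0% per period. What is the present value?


PV = PMT / i
= 1265 / 0.05
= 25300.0


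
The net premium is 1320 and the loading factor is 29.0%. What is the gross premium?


Gross = net * (1 + loading)
= 1320 * (1 + 0.29)
= 1320 * 1.29
= 1702.8


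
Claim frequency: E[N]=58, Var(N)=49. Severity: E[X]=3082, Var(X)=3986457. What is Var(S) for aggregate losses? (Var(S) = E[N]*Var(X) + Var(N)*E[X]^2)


Var(S) = E[N]*Var(X) + Var(N)*E[X]^2
= 58*3986457 + 49*3082^2
= 231214506 + 465437476
= 6.9665e+08


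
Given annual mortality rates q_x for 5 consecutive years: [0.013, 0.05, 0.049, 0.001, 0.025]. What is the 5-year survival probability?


p_k = 1 - q_k for each year
Survival = product of (1 - q_k)
= 0.987 * 0.95 * 0.951 * 0.999 * 0.975
= 0.8685


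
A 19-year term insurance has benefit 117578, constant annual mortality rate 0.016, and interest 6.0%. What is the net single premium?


NSP = benefit * sum_{k=0}^{n-1} k_p_x * q * v^(k+1)
With constant q=0.016, v=0.943396
Sum = 0.159311
NSP = 117578 * 0.159311
= 18731.4415


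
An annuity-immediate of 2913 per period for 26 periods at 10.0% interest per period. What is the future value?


FV = PMT * ((1+i)^n - 1) / i
= 2913 * ((1.1)^26 - 1) / 0.1
= 2913 * (11.918177 - 1) / 0.1
= 318046.4825


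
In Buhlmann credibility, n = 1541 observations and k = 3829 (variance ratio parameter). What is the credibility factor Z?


Z = n / (n + k)
= 1541 / (1541 + 3829)
= 1541 / 5370
= 0.287


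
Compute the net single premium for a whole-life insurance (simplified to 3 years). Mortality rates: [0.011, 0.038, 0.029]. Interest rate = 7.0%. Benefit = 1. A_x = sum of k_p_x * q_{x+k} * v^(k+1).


v = 0.934579
Year 0: k_p_x=1.0, q=0.011, term=0.01028
Year 1: k_p_x=0.989, q=0.038, term=0.032826
Year 2: k_p_x=0.951418, q=0.029, term=0.022523
A_x = 0.0656


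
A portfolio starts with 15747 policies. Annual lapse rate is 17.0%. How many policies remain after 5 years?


remaining = initial * (1 - lapse)^years
= 15747 * (1 - 0.17)^5
= 15747 * 0.393904
= 6202.8073


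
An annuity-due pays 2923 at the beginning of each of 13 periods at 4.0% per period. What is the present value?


PV_due = PMT * (1-(1+i)^(-n))/i * (1+i)
PV_immediate = 29188.0487
PV_due = 29188.0487 * 1.04
= 30355.5706


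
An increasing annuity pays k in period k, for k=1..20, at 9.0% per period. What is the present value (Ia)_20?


(Ia)_n = sum_{k=1}^{n} k * v^k, v = 1/(1+i)
v = 0.917431
Sum computed term by term:
(Ia)_20 = 70.9055


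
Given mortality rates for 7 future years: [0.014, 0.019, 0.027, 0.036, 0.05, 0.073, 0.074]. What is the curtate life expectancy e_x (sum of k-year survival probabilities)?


e_x = sum_{k=1}^{n} k_p_x
k_p_x values:
  1_p_x = 0.986
  2_p_x = 0.967266
  3_p_x = 0.94115
  4_p_x = 0.907268
  5_p_x = 0.861905
  6_p_x = 0.798986
  7_p_x = 0.739861
e_x = 6.2024


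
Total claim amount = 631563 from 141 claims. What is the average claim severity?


severity = total / number
= 631563 / 141
= 4479.1702


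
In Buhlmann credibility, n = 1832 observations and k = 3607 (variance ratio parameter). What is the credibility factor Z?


Z = n / (n + k)
= 1832 / (1832 + 3607)
= 1832 / 5439
= 0.3368


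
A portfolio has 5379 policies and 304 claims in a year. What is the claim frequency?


frequency = claims / policies
= 304 / 5379
= 0.0565


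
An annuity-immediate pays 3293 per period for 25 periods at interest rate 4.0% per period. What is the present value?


PV = PMT * (1 - (1+i)^(-n)) / i
= 3293 * (1 - (1+0.04)^(-25)) / 0.04
= 3293 * (1 - 0.375117) / 0.04
= 3293 * 15.62208
= 51443.5093


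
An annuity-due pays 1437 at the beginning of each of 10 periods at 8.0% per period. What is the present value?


PV_due = PMT * (1-(1+i)^(-n))/i * (1+i)
PV_immediate = 9642.387
PV_due = 9642.387 * 1.08
= 10413.7779


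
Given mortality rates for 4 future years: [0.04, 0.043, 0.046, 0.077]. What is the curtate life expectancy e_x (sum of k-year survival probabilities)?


e_x = sum_{k=1}^{n} k_p_x
k_p_x values:
  1_p_x = 0.96
  2_p_x = 0.91872
  3_p_x = 0.876459
  4_p_x = 0.808972
e_x = 3.5642


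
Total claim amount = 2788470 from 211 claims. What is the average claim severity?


severity = total / number
= 2788470 / 211
= 13215.4976


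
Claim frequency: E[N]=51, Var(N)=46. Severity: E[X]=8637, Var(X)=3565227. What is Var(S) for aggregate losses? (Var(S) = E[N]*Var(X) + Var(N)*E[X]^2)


Var(S) = E[N]*Var(X) + Var(N)*E[X]^2
= 51*3565227 + 46*8637^2
= 181826577 + 3431497374
= 3.6133e+09


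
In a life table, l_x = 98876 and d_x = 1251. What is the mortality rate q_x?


q_x = d_x / l_x
= 1251 / 98876
= 0.0127


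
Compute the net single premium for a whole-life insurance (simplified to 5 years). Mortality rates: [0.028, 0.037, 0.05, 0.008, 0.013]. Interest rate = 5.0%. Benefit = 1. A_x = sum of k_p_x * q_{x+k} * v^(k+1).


v = 0.952381
Year 0: k_p_x=1.0, q=0.028, term=0.026667
Year 1: k_p_x=0.972, q=0.037, term=0.03262
Year 2: k_p_x=0.936036, q=0.05, term=0.040429
Year 3: k_p_x=0.889234, q=0.008, term=0.005853
Year 4: k_p_x=0.88212, q=0.013, term=0.008985
A_x = 0.1146


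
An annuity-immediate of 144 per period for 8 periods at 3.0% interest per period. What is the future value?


FV = PMT * ((1+i)^n - 1) / i
= 144 * ((1.03)^8 - 1) / 0.03
= 144 * (1.26677 - 1) / 0.03
= 1280.4964


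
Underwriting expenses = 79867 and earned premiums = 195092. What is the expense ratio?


Expense ratio = expenses / premiums
= 79867 / 195092
= 0.4094
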